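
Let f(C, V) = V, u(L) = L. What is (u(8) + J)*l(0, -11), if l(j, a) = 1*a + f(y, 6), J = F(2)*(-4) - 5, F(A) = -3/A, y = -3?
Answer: -45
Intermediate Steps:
J = 1 (J = -3/2*(-4) - 5 = 6 - 5 = 1)
l(j, a) = 6 + a (l(j, a) = 1*a + 6 = a + 6 = 6 + a)
(u(8) + J)*l(0, -11) = (8 + 1)*(6 - 11) = 9*(-5) = -45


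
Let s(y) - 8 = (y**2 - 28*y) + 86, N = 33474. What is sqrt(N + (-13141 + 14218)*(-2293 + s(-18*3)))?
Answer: 13*sqrt(14403) ≈ 1560.2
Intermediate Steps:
s(y) = 94 + y**2 - 28*y (s(y) = 8 + ((y**2 - 28*y) + 86) = 8 + (86 + y**2 - 28*y) = 94 + y**2 - 28*y)
sqrt(N + (-13141 + 14218)*(-2293 + s(-18*3))) = sqrt(33474 + (-13141 + 14218)*(-2293 + (94 + (-18*3)**2 - (-504)*3))) = sqrt(33474 + 1077*(-2293 + (94 + (-54)**2 - 28*(-54)))) = sqrt(33474 + 1077*(-2293 + (94 + 2916 + 1512))) = sqrt(33474 + 1077*(-2293 + 4522)) = sqrt(33474 + 1077*2229) = sqrt(33474 + 2400633) = sqrt(2434107) = 13*sqrt(14403)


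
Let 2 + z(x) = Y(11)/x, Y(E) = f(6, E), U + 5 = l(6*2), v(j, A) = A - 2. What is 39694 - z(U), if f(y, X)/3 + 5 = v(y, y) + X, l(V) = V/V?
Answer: 79407/2 ≈ 39704.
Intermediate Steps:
v(j, A) = -2 + A
l(V) = 1
U = -4 (U = -5 + 1 = -4)
f(y, X) = -21 + 3*X + 3*y (f(y, X) = -15 + 3*((-2 + y) + X) = -15 + 3*(-2 + X + y) = -15 + (-6 + 3*X + 3*y) = -21 + 3*X + 3*y)
Y(E) = -3 + 3*E (Y(E) = -21 + 3*E + 3*6 = -21 + 3*E + 18 = -3 + 3*E)
z(x) = -2 + 30/x (z(x) = -2 + (-3 + 3*11)/x = -2 + (-3 + 33)/x = -2 + 30/x)
39694 - z(U) = 39694 - (-2 + 30/(-4)) = 39694 - (-2 + 30*(-1/4)) = 39694 - (-2 - 15/2) = 39694 - 1*(-19/2) = 39694 + 19/2 = 79407/2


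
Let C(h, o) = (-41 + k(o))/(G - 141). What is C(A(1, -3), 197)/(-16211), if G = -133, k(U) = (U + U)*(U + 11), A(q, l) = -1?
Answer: 81911/4441814 ≈ 0.018441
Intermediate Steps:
k(U) = 2*U*(11 + U) (k(U) = (2*U)*(11 + U) = 2*U*(11 + U))
C(h, o) = 41/274 - o*(11 + o)/137 (C(h, o) = (-41 + 2*o*(11 + o))/(-133 - 141) = (-41 + 2*o*(11 + o))/(-274) = (-41 + 2*o*(11 + o))*(-1/274) = 41/274 - o*(11 + o)/137)
C(A(1, -3), 197)/(-16211) = (41/274 - 1/137*197*(11 + 197))/(-16211) = (41/274 - 1/137*197*208)*(-1/16211) = (41/274 - 40976/137)*(-1/16211) = -81911/274*(-1/16211) = 81911/4441814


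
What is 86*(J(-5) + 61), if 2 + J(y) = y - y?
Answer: 5074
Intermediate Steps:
J(y) = -2 (J(y) = -2 + (y - y) = -2 + 0 = -2)
86*(J(-5) + 61) = 86*(-2 + 61) = 86*59 = 5074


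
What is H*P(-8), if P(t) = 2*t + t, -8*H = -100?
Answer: -300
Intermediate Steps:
H = 25/2 (H = -⅛*(-100) = 25/2 ≈ 12.500)
P(t) = 3*t
H*P(-8) = 25*(3*(-8))/2 = (25/2)*(-24) = -300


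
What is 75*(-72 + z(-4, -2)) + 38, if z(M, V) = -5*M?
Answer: -3862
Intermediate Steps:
75*(-72 + z(-4, -2)) + 38 = 75*(-72 - 5*(-4)) + 38 = 75*(-72 + 20) + 38 = 75*(-52) + 38 = -3900 + 38 = -3862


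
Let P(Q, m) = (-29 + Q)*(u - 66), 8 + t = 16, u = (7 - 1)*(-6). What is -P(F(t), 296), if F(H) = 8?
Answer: -2142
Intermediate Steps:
u = -36 (u = 6*(-6) = -36)
t = 8 (t = -8 + 16 = 8)
P(Q, m) = 2958 - 102*Q (P(Q, m) = (-29 + Q)*(-36 - 66) = (-29 + Q)*(-102) = 2958 - 102*Q)
-P(F(t), 296) = -(2958 - 102*8) = -(2958 - 816) = -1*2142 = -2142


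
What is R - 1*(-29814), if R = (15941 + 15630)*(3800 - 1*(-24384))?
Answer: 889826878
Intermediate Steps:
R = 889797064 (R = 31571*(3800 + 24384) = 31571*28184 = 889797064)
R - 1*(-29814) = 889797064 - 1*(-29814) = 889797064 + 29814 = 889826878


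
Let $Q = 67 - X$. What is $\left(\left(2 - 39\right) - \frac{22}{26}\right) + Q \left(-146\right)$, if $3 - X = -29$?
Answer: $- \frac{66922}{13} \approx -5147.8$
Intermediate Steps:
$X = 32$ ($X = 3 - -29 = 3 + 29 = 32$)
$Q = 35$ ($Q = 67 - 32 = 35$)
$\left(\left(2 - 39\right) - \frac{22}{26}\right) + Q \left(-146\right) = \left(\left(2 - 39\right) - \frac{22}{26}\right) + 35 \left(-146\right) = \left(-37 - \frac{11}{13}\right) - 5110 = - \frac{492}{13} - 5110 = - \frac{66922}{13}$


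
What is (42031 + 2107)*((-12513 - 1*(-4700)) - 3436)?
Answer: -496508362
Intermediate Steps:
(42031 + 2107)*((-12513 - 1*(-4700)) - 3436) = 44138*((-12513 + 4700) - 3436) = 44138*(-7813 - 3436) = 44138*(-11249) = -496508362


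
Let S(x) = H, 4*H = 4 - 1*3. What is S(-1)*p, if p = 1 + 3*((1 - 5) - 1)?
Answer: -7/2 ≈ -3.5000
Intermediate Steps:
H = 1/4 (H = (4 - 1*3)/4 = (4 - 3)/4 = (1/4)*1 = 1/4 ≈ 0.25000)
S(x) = 1/4
p = -14 (p = 1 + 3*(-4 - 1) = 1 + 3*(-5) = 1 - 15 = -14)
S(-1)*p = (1/4)*(-14) = -7/2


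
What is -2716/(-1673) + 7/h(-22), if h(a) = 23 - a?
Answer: 19133/10755 ≈ 1.7790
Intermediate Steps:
-2716/(-1673) + 7/h(-22) = -2716/(-1673) + 7/(23 - 1*(-22)) = -2716*(-1/1673) + 7/(23 + 22) = 388/239 + 7/45 = 19133/10755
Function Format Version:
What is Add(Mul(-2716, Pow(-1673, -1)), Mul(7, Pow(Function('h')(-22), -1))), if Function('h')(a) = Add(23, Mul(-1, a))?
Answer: Rational(19133, 10755) ≈ 1.7790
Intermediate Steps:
Add(Mul(-2716, Pow(-1673, -1)), Mul(7, Pow(Function('h')(-22), -1))) = Add(Mul(-2716, Pow(-1673, -1)), Mul(7, Pow(Add(23, Mul(-1, -22)), -1))) = Add(Mul(-2716, Rational(-1, 1673)), Mul(7, Pow(Add(23, 22), -1))) = Add(Rational(388, 239), Mul(7, Pow(45, -1))) = Add(Rational(388, 239), Mul(7, Rational(1, 45))) = Add(Rational(388, 239), Rational(7, 45)) = Rational(19133, 10755)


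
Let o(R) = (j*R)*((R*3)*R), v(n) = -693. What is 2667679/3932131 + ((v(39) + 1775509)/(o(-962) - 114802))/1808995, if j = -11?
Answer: 10126989502512533328729/14927076817542139263685 ≈ 0.67843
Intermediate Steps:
o(R) = -33*R³ (o(R) = (-11*R)*((R*3)*R) = (-11*R)*((3*R)*R) = (-11*R)*(3*R²) = -33*R³)
2667679/3932131 + ((v(39) + 1775509)/(o(-962) - 114802))/1808995 = 2667679/3932131 + ((-693 + 1775509)/(-33*(-962)³ - 114802))/1808995 = 2667679*(1/3932131) + (1774816/(-33*(-890277128) - 114802))*(1/1808995) = 381097/561733 + (1774816/(29379145224 - 114802))*(1/1808995) = 381097/561733 + (1774816/29379030422)*(1/1808995) = 381097/561733 + (1774816*(1/29379030422))*(1/1808995) = 381097/561733 + (887408/14689515211)*(1/1808995) = 381097/561733 + 887408/26573259569122945 = 10126989502512533328729/14927076817542139263685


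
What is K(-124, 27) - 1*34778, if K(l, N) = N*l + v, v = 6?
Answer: -38120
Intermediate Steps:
K(l, N) = 6 + N*l (K(l, N) = N*l + 6 = 6 + N*l)
K(-124, 27) - 1*34778 = (6 + 27*(-124)) - 1*34778 = (6 - 3348) - 34778 = -3342 - 34778 = -38120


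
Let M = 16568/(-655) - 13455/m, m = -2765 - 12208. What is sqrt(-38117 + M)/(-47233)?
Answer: -I*sqrt(770546145981010)/6713462455 ≈ -0.0041348*I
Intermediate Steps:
m = -14973
M = -3467531/142135 (M = 16568/(-655) - 13455/(-14973) = 16568*(-1/655) - 13455*(-1/14973) = -16568/655 + 195/217 = -3467531/142135 ≈ -24.396)
sqrt(-38117 + M)/(-47233) = sqrt(-38117 - 3467531/142135)/(-47233) = sqrt(-5421227326/142135)*(-1/47233) = (I*sqrt(770546145981010)/142135)*(-1/47233) = -I*sqrt(770546145981010)/6713462455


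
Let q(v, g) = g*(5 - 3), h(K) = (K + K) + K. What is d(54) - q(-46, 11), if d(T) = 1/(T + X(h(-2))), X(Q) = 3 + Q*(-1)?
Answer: -1385/63 ≈ -21.984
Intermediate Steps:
h(K) = 3*K (h(K) = 2*K + K = 3*K)
X(Q) = 3 - Q
q(v, g) = 2*g (q(v, g) = g*2 = 2*g)
d(T) = 1/(9 + T) (d(T) = 1/(T + (3 - 3*(-2))) = 1/(T + (3 - 1*(-6))) = 1/(T + (3 + 6)) = 1/(T + 9) = 1/(9 + T))
d(54) - q(-46, 11) = 1/(9 + 54) - 2*11 = 1/63 - 1*22 = 1/63 - 22 = -1385/63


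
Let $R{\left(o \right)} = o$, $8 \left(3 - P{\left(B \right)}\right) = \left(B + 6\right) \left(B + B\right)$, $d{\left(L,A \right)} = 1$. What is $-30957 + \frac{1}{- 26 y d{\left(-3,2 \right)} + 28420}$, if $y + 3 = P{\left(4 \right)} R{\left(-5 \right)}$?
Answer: $- \frac{854041715}{27588} \approx -30957.0$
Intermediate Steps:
$P{\left(B \right)} = 3 - \frac{B \left(6 + B\right)}{4}$ ($P{\left(B \right)} = 3 - \frac{\left(B + 6\right) \left(B + B\right)}{8} = 3 - \frac{\left(6 + B\right) 2 B}{8} = 3 - \frac{2 B \left(6 + B\right)}{8} = 3 - \frac{B \left(6 + B\right)}{4}$)
$y = 32$ ($y = -3 + \left(3 - 6 - \frac{4^{2}}{4}\right) \left(-5\right) = -3 + \left(3 - 6 - 4\right) \left(-5\right) = -3 - -35 = -3 + 35 = 32$)
$-30957 + \frac{1}{- 26 y d{\left(-3,2 \right)} + 28420} = -30957 + \frac{1}{\left(-26\right) 32 \cdot 1 + 28420} = -30957 + \frac{1}{\left(-832\right) 1 + 28420} = -30957 + \frac{1}{-832 + 28420} = -30957 + \frac{1}{27588} = - \frac{854041715}{27588}$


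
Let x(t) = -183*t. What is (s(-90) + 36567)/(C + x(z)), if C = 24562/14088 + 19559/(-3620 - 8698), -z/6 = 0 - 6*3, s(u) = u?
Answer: -175835335788/95270505007 ≈ -1.8456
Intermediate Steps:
z = 108 (z = -6*(0 - 6*3) = -6*(0 - 18) = -6*(-18) = 108)
C = 750209/4820444 (C = 24562*(1/14088) + 19559/(-12318) = 12281/7044 + 19559*(-1/12318) = 12281/7044 - 19559/12318 = 750209/4820444 ≈ 0.15563)
(s(-90) + 36567)/(C + x(z)) = (-90 + 36567)/(750209/4820444 - 183*108) = 36477/(750209/4820444 - 19764) = 36477/(-95270505007/4820444) = 36477*(-4820444/95270505007) = -175835335788/95270505007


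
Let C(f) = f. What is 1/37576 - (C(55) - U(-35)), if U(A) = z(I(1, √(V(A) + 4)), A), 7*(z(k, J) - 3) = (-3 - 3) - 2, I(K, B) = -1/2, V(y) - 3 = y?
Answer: -1996895/37576 ≈ -53.143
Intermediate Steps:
V(y) = 3 + y
I(K, B) = -½ (I(K, B) = -1*½ = -½)
z(k, J) = 13/7 (z(k, J) = 3 + ((-3 - 3) - 2)/7 = 3 + (-6 - 2)/7 = 3 + (⅐)*(-8) = 3 - 8/7 = 13/7)
U(A) = 13/7
1/37576 - (C(55) - U(-35)) = 1/37576 - (55 - 1*13/7) = 1/37576 - (55 - 13/7) = 1/37576 - 1*372/7 = 1/37576 - 372/7 = -1996895/37576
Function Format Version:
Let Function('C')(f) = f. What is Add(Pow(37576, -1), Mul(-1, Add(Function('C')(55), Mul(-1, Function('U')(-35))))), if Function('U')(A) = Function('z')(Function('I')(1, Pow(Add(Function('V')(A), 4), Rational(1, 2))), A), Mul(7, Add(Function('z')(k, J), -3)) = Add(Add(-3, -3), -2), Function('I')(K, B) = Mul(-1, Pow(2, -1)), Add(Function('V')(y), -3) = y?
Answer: Rational(-1996895, 37576) ≈ -53.143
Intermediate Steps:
Function('V')(y) = Add(3, y)
Function('I')(K, B) = Rational(-1, 2) (Function('I')(K, B) = Mul(-1, Rational(1, 2)) = Rational(-1, 2))
Function('z')(k, J) = Rational(13, 7) (Function('z')(k, J) = Add(3, Mul(Rational(1, 7), Add(Add(-3, -3), -2))) = Add(3, Mul(Rational(1, 7), Add(-6, -2))) = Add(3, Mul(Rational(1, 7), -8)) = Add(3, Rational(-8, 7)) = Rational(13, 7))
Function('U')(A) = Rational(13, 7)
Add(Pow(37576, -1), Mul(-1, Add(Function('C')(55), Mul(-1, Function('U')(-35))))) = Add(Pow(37576, -1), Mul(-1, Add(55, Mul(-1, Rational(13, 7))))) = Add(Rational(1, 37576), Mul(-1, Add(55, Rational(-13, 7)))) = Add(Rational(1, 37576), Mul(-1, Rational(372, 7))) = Add(Rational(1, 37576), Rational(-372, 7)) = Rational(-1996895, 37576)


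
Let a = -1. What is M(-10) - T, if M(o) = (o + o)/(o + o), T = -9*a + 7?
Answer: -15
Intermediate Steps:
T = 16 (T = -9*(-1) + 7 = 9 + 7 = 16)
M(o) = 1 (M(o) = (2*o)/((2*o)) = (2*o)*(1/(2*o)) = 1)
M(-10) - T = 1 - 1*16 = 1 - 16 = -15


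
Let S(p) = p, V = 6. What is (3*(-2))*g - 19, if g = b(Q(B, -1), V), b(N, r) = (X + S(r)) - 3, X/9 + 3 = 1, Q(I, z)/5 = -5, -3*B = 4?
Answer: 71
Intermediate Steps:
B = -4/3 (B = -⅓*4 = -4/3 ≈ -1.3333)
Q(I, z) = -25 (Q(I, z) = 5*(-5) = -25)
X = -18 (X = -27 + 9*1 = -27 + 9 = -18)
b(N, r) = -21 + r (b(N, r) = (-18 + r) - 3 = -21 + r)
g = -15 (g = -21 + 6 = -15)
(3*(-2))*g - 19 = (3*(-2))*(-15) - 19 = -6*(-15) - 19 = 90 - 19 = 71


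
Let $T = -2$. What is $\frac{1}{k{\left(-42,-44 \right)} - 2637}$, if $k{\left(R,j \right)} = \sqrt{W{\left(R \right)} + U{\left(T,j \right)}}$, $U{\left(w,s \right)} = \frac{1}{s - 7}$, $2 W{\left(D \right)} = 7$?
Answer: $- \frac{268974}{709284083} - \frac{\sqrt{36210}}{709284083} \approx -0.00037949$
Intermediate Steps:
$W{\left(D \right)} = \frac{7}{2}$ ($W{\left(D \right)} = \frac{1}{2} \cdot 7 = \frac{7}{2}$)
$U{\left(w,s \right)} = \frac{1}{-7 + s}$
$k{\left(R,j \right)} = \sqrt{\frac{7}{2} + \frac{1}{-7 + j}}$
$\frac{1}{k{\left(-42,-44 \right)} - 2637} = \frac{1}{\frac{\sqrt{2} \sqrt{\frac{-47 + 7 \left(-44\right)}{-7 - 44}}}{2} - 2637} = \frac{1}{\frac{\sqrt{2} \sqrt{\frac{-47 - 308}{-51}}}{2} - 2637} = \frac{1}{\frac{\sqrt{2} \sqrt{\left(- \frac{1}{51}\right) \left(-355\right)}}{2} - 2637} = \frac{1}{\frac{\sqrt{2} \sqrt{\frac{355}{51}}}{2} - 2637} = \frac{1}{\frac{\sqrt{2} \frac{\sqrt{18105}}{51}}{2} - 2637} = \frac{1}{\frac{\sqrt{36210}}{102} - 2637} = \frac{1}{-2637 + \frac{\sqrt{36210}}{102}}$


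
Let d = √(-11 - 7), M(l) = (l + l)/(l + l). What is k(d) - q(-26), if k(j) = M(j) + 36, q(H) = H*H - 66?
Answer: -573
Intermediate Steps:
q(H) = -66 + H² (q(H) = H² - 66 = -66 + H²)
M(l) = 1 (M(l) = (2*l)/((2*l)) = (2*l)*(1/(2*l)) = 1)
d = 3*I*√2 (d = √(-18) = 3*I*√2 ≈ 4.2426*I)
k(j) = 37 (k(j) = 1 + 36 = 37)
k(d) - q(-26) = 37 - (-66 + (-26)²) = 37 - (-66 + 676) = 37 - 1*610 = 37 - 610 = -573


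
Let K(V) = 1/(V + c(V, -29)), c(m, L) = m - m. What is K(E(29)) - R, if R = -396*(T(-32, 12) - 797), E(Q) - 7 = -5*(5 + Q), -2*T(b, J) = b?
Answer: -50411989/163 ≈ -3.0928e+5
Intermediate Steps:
c(m, L) = 0
T(b, J) = -b/2
E(Q) = -18 - 5*Q (E(Q) = 7 - 5*(5 + Q) = 7 + (-25 - 5*Q) = -18 - 5*Q)
K(V) = 1/V (K(V) = 1/(V + 0) = 1/V)
R = 309276 (R = -396*(-½*(-32) - 797) = -396*(16 - 797) = -396*(-781) = 309276)
K(E(29)) - R = 1/(-18 - 5*29) - 1*309276 = 1/(-18 - 145) - 309276 = 1/(-163) - 309276 = -1/163 - 309276 = -50411989/163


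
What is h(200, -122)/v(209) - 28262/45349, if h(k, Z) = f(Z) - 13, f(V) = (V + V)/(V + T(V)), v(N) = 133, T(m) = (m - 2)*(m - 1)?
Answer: -32901049973/45627669605 ≈ -0.72108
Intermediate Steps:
T(m) = (-1 + m)*(-2 + m) (T(m) = (-2 + m)*(-1 + m) = (-1 + m)*(-2 + m))
f(V) = 2*V/(2 + V² - 2*V) (f(V) = (V + V)/(V + (2 + V² - 3*V)) = (2*V)/(2 + V² - 2*V) = 2*V/(2 + V² - 2*V))
h(k, Z) = -13 + 2*Z/(2 + Z² - 2*Z) (h(k, Z) = 2*Z/(2 + Z² - 2*Z) - 13 = -13 + 2*Z/(2 + Z² - 2*Z))
h(200, -122)/v(209) - 28262/45349 = ((-26 - 13*(-122)² + 28*(-122))/(2 + (-122)² - 2*(-122)))/133 - 28262/45349 = ((-26 - 13*14884 - 3416)/(2 + 14884 + 244))*(1/133) - 28262*1/45349 = ((-26 - 193492 - 3416)/15130)*(1/133) - 28262/45349 = ((1/15130)*(-196934))*(1/133) - 28262/45349 = -98467/7565*1/133 - 28262/45349 = -98467/1006145 - 28262/45349 = -32901049973/45627669605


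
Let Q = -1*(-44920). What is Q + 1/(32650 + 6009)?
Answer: 1736562281/38659 ≈ 44920.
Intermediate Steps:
Q = 44920
Q + 1/(32650 + 6009) = 44920 + 1/(32650 + 6009) = 44920 + 1/38659 = 1736562281/38659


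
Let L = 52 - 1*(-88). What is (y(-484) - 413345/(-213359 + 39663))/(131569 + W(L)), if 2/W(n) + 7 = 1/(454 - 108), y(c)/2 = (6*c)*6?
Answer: -14653211113323/55327014649472 ≈ -0.26485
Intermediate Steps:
L = 140 (L = 52 + 88 = 140)
y(c) = 72*c (y(c) = 2*((6*c)*6) = 2*(36*c) = 72*c)
W(n) = -692/2421 (W(n) = 2/(-7 + 1/(454 - 108)) = 2/(-7 + 1/346) = 2/(-2421/346) = 2*(-346/2421) = -692/2421)
(y(-484) - 413345/(-213359 + 39663))/(131569 + W(L)) = (72*(-484) - 413345/(-213359 + 39663))/(131569 - 692/2421) = (-34848 - 413345/(-173696))/(318527857/2421) = (-34848 - 413345*(-1/173696))*(2421/318527857) = (-34848 + 413345/173696)*(2421/318527857) = -6052544863/173696*2421/318527857 = -14653211113323/55327014649472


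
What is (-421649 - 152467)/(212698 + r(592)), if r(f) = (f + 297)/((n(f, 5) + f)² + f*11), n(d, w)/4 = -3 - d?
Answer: -613051781632/227122895059 ≈ -2.6992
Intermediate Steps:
n(d, w) = -12 - 4*d (n(d, w) = 4*(-3 - d) = -12 - 4*d)
r(f) = (297 + f)/((-12 - 3*f)² + 11*f) (r(f) = (f + 297)/(((-12 - 4*f) + f)² + f*11) = (297 + f)/((-12 - 3*f)² + 11*f))
(-421649 - 152467)/(212698 + r(592)) = (-421649 - 152467)/(212698 + (297 + 592)/(9*(4 + 592)² + 11*592)) = -574116/(212698 + 889/(9*596² + 6512)) = -574116/(212698 + 889/(9*355216 + 6512)) = -574116/(212698 + 889/(3196944 + 6512)) = -574116/(212698 + 889/3203456) = -574116/681368685177/3203456 = -574116*3203456/681368685177 = -613051781632/227122895059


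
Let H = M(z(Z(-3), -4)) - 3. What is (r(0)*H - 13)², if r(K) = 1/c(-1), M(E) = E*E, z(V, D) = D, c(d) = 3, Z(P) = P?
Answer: 676/9 ≈ 75.111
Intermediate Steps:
M(E) = E²
H = 13 (H = (-4)² - 3 = 16 - 3 = 13)
r(K) = ⅓ (r(K) = 1/3 = ⅓)
(r(0)*H - 13)² = ((⅓)*13 - 13)² = (13/3 - 13)² = (-26/3)² = 676/9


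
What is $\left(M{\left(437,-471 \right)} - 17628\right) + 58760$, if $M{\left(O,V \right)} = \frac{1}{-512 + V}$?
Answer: $\frac{40432755}{983} \approx 41132.0$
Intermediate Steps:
$\left(M{\left(437,-471 \right)} - 17628\right) + 58760 = \left(\frac{1}{-512 - 471} - 17628\right) + 58760 = \left(\frac{1}{-983} + \left(-34887 + 17259\right)\right) + 58760 = \left(- \frac{1}{983} - 17628\right) + 58760 = - \frac{17328325}{983} + 58760 = \frac{40432755}{983}$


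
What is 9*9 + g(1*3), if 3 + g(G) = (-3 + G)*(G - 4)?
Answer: 78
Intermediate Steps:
g(G) = -3 + (-4 + G)*(-3 + G) (g(G) = -3 + (-3 + G)*(G - 4) = -3 + (-3 + G)*(-4 + G) = -3 + (-4 + G)*(-3 + G))
9*9 + g(1*3) = 9*9 + (9 + (1*3)² - 7*3) = 81 + (9 + 3² - 7*3) = 81 + (9 + 9 - 21) = 81 - 3 = 78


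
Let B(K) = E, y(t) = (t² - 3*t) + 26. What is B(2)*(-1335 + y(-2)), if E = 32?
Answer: -41568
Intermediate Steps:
y(t) = 26 + t² - 3*t
B(K) = 32
B(2)*(-1335 + y(-2)) = 32*(-1335 + (26 + (-2)² - 3*(-2))) = 32*(-1335 + (26 + 4 + 6)) = 32*(-1335 + 36) = 32*(-1299) = -41568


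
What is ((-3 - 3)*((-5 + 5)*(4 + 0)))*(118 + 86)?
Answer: 0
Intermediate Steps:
((-3 - 3)*((-5 + 5)*(4 + 0)))*(118 + 86) = -0*4*204 = -6*0*204 = 0*204 = 0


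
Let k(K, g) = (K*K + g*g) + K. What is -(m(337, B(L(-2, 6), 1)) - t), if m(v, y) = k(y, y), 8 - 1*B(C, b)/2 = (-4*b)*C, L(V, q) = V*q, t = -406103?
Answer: -418823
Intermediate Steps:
B(C, b) = 16 + 8*C*b (B(C, b) = 16 - 2*(-4*b)*C = 16 - (-8)*C*b = 16 + 8*C*b)
k(K, g) = K + K² + g² (k(K, g) = (K² + g²) + K = K + K² + g²)
m(v, y) = y + 2*y² (m(v, y) = y + y² + y² = y + 2*y²)
-(m(337, B(L(-2, 6), 1)) - t) = -((16 + 8*(-2*6)*1)*(1 + 2*(16 + 8*(-2*6)*1)) - 1*(-406103)) = -((16 + 8*(-12)*1)*(1 + 2*(16 + 8*(-12)*1)) + 406103) = -((16 - 96)*(1 + 2*(16 - 96)) + 406103) = -(-80*(1 + 2*(-80)) + 406103) = -(-80*(1 - 160) + 406103) = -(-80*(-159) + 406103) = -(12720 + 406103) = -1*418823 = -418823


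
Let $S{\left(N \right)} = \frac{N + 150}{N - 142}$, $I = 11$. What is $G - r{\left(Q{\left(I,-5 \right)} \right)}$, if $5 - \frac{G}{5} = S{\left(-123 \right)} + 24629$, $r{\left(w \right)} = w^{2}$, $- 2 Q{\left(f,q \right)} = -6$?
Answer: $- \frac{6525810}{53} \approx -1.2313 \cdot 10^{5}$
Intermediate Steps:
$S{\left(N \right)} = \frac{150 + N}{-142 + N}$
$Q{\left(f,q \right)} = 3$ ($Q{\left(f,q \right)} = \left(- \frac{1}{2}\right) \left(-6\right) = 3$)
$G = - \frac{6525333}{53}$ ($G = 25 - 5 \left(\frac{150 - 123}{-142 - 123} + 24629\right) = 25 - 5 \left(\frac{1}{-265} \cdot 27 + 24629\right) = 25 - 5 \left(\left(- \frac{1}{265}\right) 27 + 24629\right) = 25 - 5 \left(- \frac{27}{265} + 24629\right) = 25 - \frac{6526658}{53} = - \frac{6525333}{53} \approx -1.2312 \cdot 10^{5}$)
$G - r{\left(Q{\left(I,-5 \right)} \right)} = - \frac{6525333}{53} - 3^{2} = - \frac{6525333}{53} - 9 = - \frac{6525810}{53}$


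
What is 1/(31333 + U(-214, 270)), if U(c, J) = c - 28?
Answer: 1/31091 ≈ 3.2164e-5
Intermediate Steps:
U(c, J) = -28 + c
1/(31333 + U(-214, 270)) = 1/(31333 + (-28 - 214)) = 1/(31333 - 242) = 1/31091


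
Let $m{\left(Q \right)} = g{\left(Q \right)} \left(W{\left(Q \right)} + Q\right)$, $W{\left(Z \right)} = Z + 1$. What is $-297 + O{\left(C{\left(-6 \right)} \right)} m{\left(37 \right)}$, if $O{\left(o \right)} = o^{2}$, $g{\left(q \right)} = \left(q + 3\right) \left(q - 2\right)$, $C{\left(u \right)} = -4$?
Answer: $1679703$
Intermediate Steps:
$W{\left(Z \right)} = 1 + Z$
$g{\left(q \right)} = \left(-2 + q\right) \left(3 + q\right)$ ($g{\left(q \right)} = \left(3 + q\right) \left(-2 + q\right) = \left(-2 + q\right) \left(3 + q\right)$)
$m{\left(Q \right)} = \left(1 + 2 Q\right) \left(-6 + Q + Q^{2}\right)$ ($m{\left(Q \right)} = \left(-6 + Q + Q^{2}\right) \left(\left(1 + Q\right) + Q\right) = \left(-6 + Q + Q^{2}\right) \left(1 + 2 Q\right) = \left(1 + 2 Q\right) \left(-6 + Q + Q^{2}\right)$)
$-297 + O{\left(C{\left(-6 \right)} \right)} m{\left(37 \right)} = -297 + \left(-4\right)^{2} \left(1 + 2 \cdot 37\right) \left(-6 + 37 + 37^{2}\right) = -297 + 16 \left(1 + 74\right) \left(-6 + 37 + 1369\right) = -297 + 16 \cdot 75 \cdot 1400 = -297 + 16 \cdot 105000 = -297 + 1680000 = 1679703$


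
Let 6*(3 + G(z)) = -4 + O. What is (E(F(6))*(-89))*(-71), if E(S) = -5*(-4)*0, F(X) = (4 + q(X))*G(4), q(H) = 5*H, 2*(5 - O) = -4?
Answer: 0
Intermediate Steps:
O = 7 (O = 5 - 1/2*(-4) = 5 + 2 = 7)
G(z) = -5/2 (G(z) = -3 + (-4 + 7)/6 = -3 + (1/6)*3 = -3 + 1/2 = -5/2)
F(X) = -10 - 25*X/2 (F(X) = (4 + 5*X)*(-5/2) = -10 - 25*X/2)
E(S) = 0 (E(S) = -(-20)*0 = -1*0 = 0)
(E(F(6))*(-89))*(-71) = (0*(-89))*(-71) = 0*(-71) = 0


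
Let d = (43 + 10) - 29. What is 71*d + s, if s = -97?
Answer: 1607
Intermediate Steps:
d = 24 (d = 53 - 29 = 24)
71*d + s = 71*24 - 97 = 1704 - 97 = 1607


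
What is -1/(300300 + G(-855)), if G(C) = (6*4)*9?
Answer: -1/300516 ≈ -3.3276e-6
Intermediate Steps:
G(C) = 216 (G(C) = 24*9 = 216)
-1/(300300 + G(-855)) = -1/(300300 + 216) = -1/300516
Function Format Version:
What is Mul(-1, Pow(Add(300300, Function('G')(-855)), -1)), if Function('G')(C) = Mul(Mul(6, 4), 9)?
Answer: Rational(-1, 300516) ≈ -3.3276e-6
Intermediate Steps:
Function('G')(C) = 216 (Function('G')(C) = Mul(24, 9) = 216)
Mul(-1, Pow(Add(300300, Function('G')(-855)), -1)) = Mul(-1, Pow(Add(300300, 216), -1)) = Mul(-1, Pow(300516, -1)) = Mul(-1, Rational(1, 300516)) = Rational(-1, 300516)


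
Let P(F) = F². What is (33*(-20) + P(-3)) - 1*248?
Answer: -899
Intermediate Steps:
(33*(-20) + P(-3)) - 1*248 = (33*(-20) + (-3)²) - 1*248 = (-660 + 9) - 248 = -651 - 248 = -899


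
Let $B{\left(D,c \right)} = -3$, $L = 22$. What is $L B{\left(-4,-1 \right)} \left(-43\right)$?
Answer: $2838$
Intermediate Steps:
$L B{\left(-4,-1 \right)} \left(-43\right) = 22 \left(-3\right) \left(-43\right) = \left(-66\right) \left(-43\right) = 2838$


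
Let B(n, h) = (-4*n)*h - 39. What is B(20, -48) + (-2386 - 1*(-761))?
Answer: 2176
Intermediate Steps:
B(n, h) = -39 - 4*h*n (B(n, h) = -4*h*n - 39 = -39 - 4*h*n)
B(20, -48) + (-2386 - 1*(-761)) = (-39 - 4*(-48)*20) + (-2386 - 1*(-761)) = (-39 + 3840) + (-2386 + 761) = 3801 - 1625 = 2176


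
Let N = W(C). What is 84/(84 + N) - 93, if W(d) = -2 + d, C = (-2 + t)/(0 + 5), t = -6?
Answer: -6161/67 ≈ -91.955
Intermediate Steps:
C = -8/5 (C = (-2 - 6)/(0 + 5) = -8/5 ≈ -1.6000)
N = -18/5 (N = -2 - 8/5 = -18/5 ≈ -3.6000)
84/(84 + N) - 93 = 84/(84 - 18/5) - 93 = 84/(402/5) - 93 = 84*(5/402) - 93 = 70/67 - 93 = -6161/67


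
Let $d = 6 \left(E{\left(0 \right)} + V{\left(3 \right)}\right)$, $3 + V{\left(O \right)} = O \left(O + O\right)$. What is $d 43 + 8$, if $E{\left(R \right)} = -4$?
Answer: $2846$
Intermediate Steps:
$V{\left(O \right)} = -3 + 2 O^{2}$ ($V{\left(O \right)} = -3 + O \left(O + O\right) = -3 + O 2 O = -3 + 2 O^{2}$)
$d = 66$ ($d = 6 \left(-4 - \left(3 - 2 \cdot 3^{2}\right)\right) = 6 \left(-4 + \left(-3 + 2 \cdot 9\right)\right) = 6 \left(-4 + \left(-3 + 18\right)\right) = 6 \left(-4 + 15\right) = 6 \cdot 11 = 66$)
$d 43 + 8 = 66 \cdot 43 + 8 = 2838 + 8 = 2846$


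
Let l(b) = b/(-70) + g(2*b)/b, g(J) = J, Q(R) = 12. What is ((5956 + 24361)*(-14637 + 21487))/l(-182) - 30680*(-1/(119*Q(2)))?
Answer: 370693714660/8211 ≈ 4.5146e+7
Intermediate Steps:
l(b) = 2 - b/70 (l(b) = b/(-70) + (2*b)/b = b*(-1/70) + 2 = -b/70 + 2 = 2 - b/70)
((5956 + 24361)*(-14637 + 21487))/l(-182) - 30680*(-1/(119*Q(2))) = ((5956 + 24361)*(-14637 + 21487))/(2 - 1/70*(-182)) - 30680/(12*(-119)) = (30317*6850)/(2 + 13/5) - 30680/(-1428) = 207671450/(23/5) - 30680*(-1/1428) = 207671450*(5/23) + 7670/357 = 1038357250/23 + 7670/357 = 370693714660/8211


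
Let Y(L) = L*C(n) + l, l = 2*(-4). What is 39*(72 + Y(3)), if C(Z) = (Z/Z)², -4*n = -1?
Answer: 2613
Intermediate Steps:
n = ¼ (n = -¼*(-1) = ¼ ≈ 0.25000)
C(Z) = 1 (C(Z) = 1² = 1)
l = -8
Y(L) = -8 + L (Y(L) = L*1 - 8 = L - 8 = -8 + L)
39*(72 + Y(3)) = 39*(72 + (-8 + 3)) = 39*(72 - 5) = 39*67 = 2613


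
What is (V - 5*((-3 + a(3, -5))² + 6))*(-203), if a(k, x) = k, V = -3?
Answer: 6699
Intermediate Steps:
(V - 5*((-3 + a(3, -5))² + 6))*(-203) = (-3 - 5*((-3 + 3)² + 6))*(-203) = (-3 - 5*(0² + 6))*(-203) = (-3 - 5*(0 + 6))*(-203) = (-3 - 5*6)*(-203) = (-3 - 1*30)*(-203) = (-3 - 30)*(-203) = -33*(-203) = 6699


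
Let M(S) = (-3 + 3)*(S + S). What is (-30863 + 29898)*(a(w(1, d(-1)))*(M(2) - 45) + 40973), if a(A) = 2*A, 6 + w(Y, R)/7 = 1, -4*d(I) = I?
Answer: -42578695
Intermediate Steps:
d(I) = -I/4
w(Y, R) = -35 (w(Y, R) = -42 + 7*1 = -42 + 7 = -35)
M(S) = 0 (M(S) = 0*(2*S) = 0)
(-30863 + 29898)*(a(w(1, d(-1)))*(M(2) - 45) + 40973) = (-30863 + 29898)*((2*(-35))*(0 - 45) + 40973) = -965*(-70*(-45) + 40973) = -965*(3150 + 40973) = -965*44123 = -42578695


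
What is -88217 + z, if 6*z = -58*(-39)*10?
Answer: -84447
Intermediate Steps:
z = 3770 (z = (-58*(-39)*10)/6 = (2262*10)/6 = (1/6)*22620 = 3770)
-88217 + z = -88217 + 3770 = -84447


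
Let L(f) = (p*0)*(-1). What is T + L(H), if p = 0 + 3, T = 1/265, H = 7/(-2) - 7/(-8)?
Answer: 1/265 ≈ 0.0037736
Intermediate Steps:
H = -21/8 (H = 7*(-1/2) - 7*(-1/8) = -7/2 + 7/8 = -21/8 ≈ -2.6250)
T = 1/265 ≈ 0.0037736
p = 3
L(f) = 0 (L(f) = (3*0)*(-1) = 0*(-1) = 0)
T + L(H) = 1/265 + 0 = 1/265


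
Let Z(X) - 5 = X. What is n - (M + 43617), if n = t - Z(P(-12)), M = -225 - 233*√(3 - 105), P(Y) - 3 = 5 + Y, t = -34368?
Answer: -77761 + 233*I*√102 ≈ -77761.0 + 2353.2*I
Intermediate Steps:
P(Y) = 8 + Y (P(Y) = 3 + (5 + Y) = 8 + Y)
Z(X) = 5 + X
M = -225 - 233*I*√102 ≈ -225.0 - 2353.2*I
n = -34369 (n = -34368 - (5 + (8 - 12)) = -34368 - (5 - 4) = -34368 - 1*1 = -34368 - 1 = -34369)
n - (M + 43617) = -34369 - ((-225 - 233*I*√102) + 43617) = -34369 - (43392 - 233*I*√102) = -34369 + (-43392 + 233*I*√102) = -77761 + 233*I*√102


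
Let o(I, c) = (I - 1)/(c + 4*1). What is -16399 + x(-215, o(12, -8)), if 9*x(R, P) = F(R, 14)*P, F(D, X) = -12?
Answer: -49186/3 ≈ -16395.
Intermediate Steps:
o(I, c) = (-1 + I)/(4 + c) (o(I, c) = (-1 + I)/(c + 4) = (-1 + I)/(4 + c))
x(R, P) = -4*P/3 (x(R, P) = (-12*P)/9 = -4*P/3)
-16399 + x(-215, o(12, -8)) = -16399 - 4*(-1 + 12)/(3*(4 - 8)) = -16399 - 4*11/(3*(-4)) = -16399 - (-1)*11/3 = -16399 - 4/3*(-11/4) = -16399 + 11/3 = -49186/3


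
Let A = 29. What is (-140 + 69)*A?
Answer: -2059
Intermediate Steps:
(-140 + 69)*A = (-140 + 69)*29 = -71*29 = -2059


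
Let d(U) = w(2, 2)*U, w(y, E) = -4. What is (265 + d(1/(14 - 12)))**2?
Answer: 69169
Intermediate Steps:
d(U) = -4*U
(265 + d(1/(14 - 12)))**2 = (265 - 4/(14 - 12))**2 = (265 - 4/2)**2 = (265 - 4*1/2)**2 = (265 - 2)**2 = 263**2 = 69169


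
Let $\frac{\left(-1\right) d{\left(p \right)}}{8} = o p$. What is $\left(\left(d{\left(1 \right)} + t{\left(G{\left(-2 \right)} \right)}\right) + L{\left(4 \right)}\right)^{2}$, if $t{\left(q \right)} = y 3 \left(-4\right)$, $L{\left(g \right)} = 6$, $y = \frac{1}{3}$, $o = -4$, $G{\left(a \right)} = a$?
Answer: $1156$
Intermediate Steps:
$d{\left(p \right)} = 32 p$ ($d{\left(p \right)} = - 8 \left(- 4 p\right) = 32 p$)
$y = \frac{1}{3} \approx 0.33333$
$t{\left(q \right)} = -4$ ($t{\left(q \right)} = \frac{1}{3} \cdot 3 \left(-4\right) = 1 \left(-4\right) = -4$)
$\left(\left(d{\left(1 \right)} + t{\left(G{\left(-2 \right)} \right)}\right) + L{\left(4 \right)}\right)^{2} = \left(\left(32 \cdot 1 - 4\right) + 6\right)^{2} = \left(\left(32 - 4\right) + 6\right)^{2} = \left(28 + 6\right)^{2} = 34^{2} = 1156$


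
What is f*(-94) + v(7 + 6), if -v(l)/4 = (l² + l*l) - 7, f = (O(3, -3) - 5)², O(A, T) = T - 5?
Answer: -17210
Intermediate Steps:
O(A, T) = -5 + T
f = 169 (f = ((-5 - 3) - 5)² = (-8 - 5)² = (-13)² = 169)
v(l) = 28 - 8*l² (v(l) = -4*((l² + l*l) - 7) = -4*((l² + l²) - 7) = -4*(2*l² - 7) = -4*(-7 + 2*l²) = 28 - 8*l²)
f*(-94) + v(7 + 6) = 169*(-94) + (28 - 8*(7 + 6)²) = -15886 + (28 - 8*13²) = -15886 + (28 - 8*169) = -15886 + (28 - 1352) = -15886 - 1324 = -17210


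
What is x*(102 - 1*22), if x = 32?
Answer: 2560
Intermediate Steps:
x*(102 - 1*22) = 32*(102 - 1*22) = 32*(102 - 22) = 32*80 = 2560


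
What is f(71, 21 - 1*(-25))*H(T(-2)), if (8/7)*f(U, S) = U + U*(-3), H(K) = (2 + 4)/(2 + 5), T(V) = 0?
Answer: -213/2 ≈ -106.50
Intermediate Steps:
H(K) = 6/7
f(U, S) = -7*U/4 (f(U, S) = 7*(U + U*(-3))/8 = 7*(U - 3*U)/8 = 7*(-2*U)/8 = -7*U/4)
f(71, 21 - 1*(-25))*H(T(-2)) = -7/4*71*(6/7) = -497/4*6/7 = -213/2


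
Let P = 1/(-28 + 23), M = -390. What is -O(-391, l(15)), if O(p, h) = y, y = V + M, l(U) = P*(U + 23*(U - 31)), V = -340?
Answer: 730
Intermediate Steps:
P = -1/5 (P = 1/(-5) = -1/5 ≈ -0.20000)
l(U) = 713/5 - 24*U/5 (l(U) = -(U + 23*(U - 31))/5 = -(U + 23*(-31 + U))/5 = -(U + (-713 + 23*U))/5 = -(-713 + 24*U)/5 = 713/5 - 24*U/5)
y = -730 (y = -340 - 390 = -730)
O(p, h) = -730
-O(-391, l(15)) = -1*(-730) = 730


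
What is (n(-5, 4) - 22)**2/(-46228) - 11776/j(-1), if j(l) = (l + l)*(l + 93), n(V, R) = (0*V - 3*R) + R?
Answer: 739423/11557 ≈ 63.981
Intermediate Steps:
n(V, R) = -2*R (n(V, R) = (0 - 3*R) + R = -3*R + R = -2*R)
j(l) = 2*l*(93 + l) (j(l) = (2*l)*(93 + l) = 2*l*(93 + l))
(n(-5, 4) - 22)**2/(-46228) - 11776/j(-1) = (-2*4 - 22)**2/(-46228) - 11776*(-1/(2*(93 - 1))) = (-8 - 22)**2*(-1/46228) - 11776/(2*(-1)*92) = (-30)**2*(-1/46228) - 11776/(-184) = 900*(-1/46228) - 11776*(-1/184) = -225/11557 + 64 = 739423/11557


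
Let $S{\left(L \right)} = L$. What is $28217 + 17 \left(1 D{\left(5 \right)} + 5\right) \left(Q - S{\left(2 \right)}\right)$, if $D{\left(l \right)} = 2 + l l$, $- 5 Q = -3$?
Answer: $\frac{137277}{5} \approx 27455.0$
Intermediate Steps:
$Q = \frac{3}{5}$ ($Q = \left(- \frac{1}{5}\right) \left(-3\right) = \frac{3}{5} \approx 0.6$)
$D{\left(l \right)} = 2 + l^{2}$
$28217 + 17 \left(1 D{\left(5 \right)} + 5\right) \left(Q - S{\left(2 \right)}\right) = 28217 + 17 \left(1 \left(2 + 5^{2}\right) + 5\right) \left(\frac{3}{5} - 2\right) = 28217 + 17 \left(1 \left(2 + 25\right) + 5\right) \left(\frac{3}{5} - 2\right) = 28217 + 17 \left(1 \cdot 27 + 5\right) \left(- \frac{7}{5}\right) = 28217 + 17 \left(27 + 5\right) \left(- \frac{7}{5}\right) = 28217 + 17 \cdot 32 \left(- \frac{7}{5}\right) = 28217 + 544 \left(- \frac{7}{5}\right) = 28217 - \frac{3808}{5} = \frac{137277}{5}$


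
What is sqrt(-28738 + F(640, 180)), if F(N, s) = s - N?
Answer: I*sqrt(29198) ≈ 170.87*I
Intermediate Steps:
sqrt(-28738 + F(640, 180)) = sqrt(-28738 + (180 - 1*640)) = sqrt(-28738 + (180 - 640)) = sqrt(-28738 - 460) = sqrt(-29198) = I*sqrt(29198)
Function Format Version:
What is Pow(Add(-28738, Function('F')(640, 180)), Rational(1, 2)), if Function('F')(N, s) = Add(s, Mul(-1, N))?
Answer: Mul(I, Pow(29198, Rational(1, 2))) ≈ Mul(170.87, I)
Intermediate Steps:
Pow(Add(-28738, Function('F')(640, 180)), Rational(1, 2)) = Pow(Add(-28738, Add(180, Mul(-1, 640))), Rational(1, 2)) = Pow(Add(-28738, Add(180, -640)), Rational(1, 2)) = Pow(Add(-28738, -460), Rational(1, 2)) = Pow(-29198, Rational(1, 2)) = Mul(I, Pow(29198, Rational(1, 2)))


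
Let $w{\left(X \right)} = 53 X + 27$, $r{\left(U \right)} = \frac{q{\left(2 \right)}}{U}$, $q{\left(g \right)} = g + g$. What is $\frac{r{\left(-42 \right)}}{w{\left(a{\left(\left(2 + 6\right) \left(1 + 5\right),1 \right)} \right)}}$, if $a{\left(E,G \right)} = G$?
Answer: $- \frac{1}{840} \approx -0.0011905$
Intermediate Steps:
$q{\left(g \right)} = 2 g$
$r{\left(U \right)} = \frac{4}{U}$ ($r{\left(U \right)} = \frac{2 \cdot 2}{U} = \frac{4}{U}$)
$w{\left(X \right)} = 27 + 53 X$
$\frac{r{\left(-42 \right)}}{w{\left(a{\left(\left(2 + 6\right) \left(1 + 5\right),1 \right)} \right)}} = \frac{4 \frac{1}{-42}}{27 + 53 \cdot 1} = \frac{4 \left(- \frac{1}{42}\right)}{27 + 53} = - \frac{2}{21 \cdot 80} = \left(- \frac{2}{21}\right) \frac{1}{80} = - \frac{1}{840}$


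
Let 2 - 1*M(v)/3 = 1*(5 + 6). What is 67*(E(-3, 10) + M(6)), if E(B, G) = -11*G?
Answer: -9179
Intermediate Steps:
M(v) = -27 (M(v) = 6 - 3*(5 + 6) = 6 - 3*11 = 6 - 33 = -27)
67*(E(-3, 10) + M(6)) = 67*(-11*10 - 27) = 67*(-110 - 27) = 67*(-137) = -9179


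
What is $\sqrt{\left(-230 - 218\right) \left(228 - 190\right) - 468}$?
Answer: $2 i \sqrt{4373} \approx 132.26 i$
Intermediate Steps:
$\sqrt{\left(-230 - 218\right) \left(228 - 190\right) - 468} = \sqrt{\left(-448\right) 38 - 468} = \sqrt{-17024 - 468} = \sqrt{-17492} = 2 i \sqrt{4373}$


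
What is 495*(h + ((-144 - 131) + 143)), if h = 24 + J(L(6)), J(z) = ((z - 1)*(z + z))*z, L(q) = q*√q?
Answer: -267300 + 1283040*√6 ≈ 2.8755e+6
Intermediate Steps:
L(q) = q^(3/2)
J(z) = 2*z²*(-1 + z) (J(z) = ((-1 + z)*(2*z))*z = (2*z*(-1 + z))*z = 2*z²*(-1 + z))
h = -408 + 2592*√6 (h = 24 + 2*(6^(3/2))²*(-1 + 6^(3/2)) = 24 + 2*(6*√6)²*(-1 + 6*√6) = 24 + 2*216*(-1 + 6*√6) = 24 + (-432 + 2592*√6) = -408 + 2592*√6 ≈ 5941.1)
495*(h + ((-144 - 131) + 143)) = 495*((-408 + 2592*√6) + ((-144 - 131) + 143)) = 495*((-408 + 2592*√6) + (-275 + 143)) = 495*((-408 + 2592*√6) - 132) = 495*(-540 + 2592*√6) = -267300 + 1283040*√6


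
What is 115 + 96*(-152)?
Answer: -14477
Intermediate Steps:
115 + 96*(-152) = 115 - 14592 = -14477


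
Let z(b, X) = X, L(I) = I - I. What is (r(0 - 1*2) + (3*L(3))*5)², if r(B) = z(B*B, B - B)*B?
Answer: 0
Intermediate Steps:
L(I) = 0
r(B) = 0 (r(B) = (B - B)*B = 0*B = 0)
(r(0 - 1*2) + (3*L(3))*5)² = (0 + (3*0)*5)² = (0 + 0*5)² = (0 + 0)² = 0² = 0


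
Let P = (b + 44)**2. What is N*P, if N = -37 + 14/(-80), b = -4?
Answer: -59480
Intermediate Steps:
P = 1600 (P = (-4 + 44)**2 = 40**2 = 1600)
N = -1487/40 (N = -37 + 14*(-1/80) = -37 - 7/40 = -1487/40 ≈ -37.175)
N*P = -1487/40*1600 = -59480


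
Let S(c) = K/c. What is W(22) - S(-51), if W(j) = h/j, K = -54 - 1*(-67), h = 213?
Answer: 11149/1122 ≈ 9.9367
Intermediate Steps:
K = 13 (K = -54 + 67 = 13)
W(j) = 213/j
S(c) = 13/c
W(22) - S(-51) = 213/22 - 13/(-51) = 213*(1/22) - 13*(-1)/51 = 213/22 - 1*(-13/51) = 213/22 + 13/51 = 11149/1122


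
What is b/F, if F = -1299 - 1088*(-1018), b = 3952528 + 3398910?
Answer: 7351438/1106285 ≈ 6.6452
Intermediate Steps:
b = 7351438
F = 1106285 (F = -1299 + 1107584 = 1106285)
b/F = 7351438/1106285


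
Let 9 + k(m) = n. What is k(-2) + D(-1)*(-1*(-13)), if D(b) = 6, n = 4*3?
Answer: 81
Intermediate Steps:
n = 12
k(m) = 3 (k(m) = -9 + 12 = 3)
k(-2) + D(-1)*(-1*(-13)) = 3 + 6*(-1*(-13)) = 3 + 6*13 = 3 + 78 = 81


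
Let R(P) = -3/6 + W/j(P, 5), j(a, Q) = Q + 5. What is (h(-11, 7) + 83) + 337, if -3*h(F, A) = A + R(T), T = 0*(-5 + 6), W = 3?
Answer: 6266/15 ≈ 417.73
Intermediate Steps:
j(a, Q) = 5 + Q
T = 0 (T = 0*1 = 0)
R(P) = -⅕ (R(P) = -3/6 + 3/(5 + 5) = -3*⅙ + 3/10 = -½ + 3*(⅒) = -½ + 3/10 = -⅕)
h(F, A) = 1/15 - A/3 (h(F, A) = -(A - ⅕)/3 = -(-⅕ + A)/3 = 1/15 - A/3)
(h(-11, 7) + 83) + 337 = ((1/15 - ⅓*7) + 83) + 337 = ((1/15 - 7/3) + 83) + 337 = (-34/15 + 83) + 337 = 1211/15 + 337 = 6266/15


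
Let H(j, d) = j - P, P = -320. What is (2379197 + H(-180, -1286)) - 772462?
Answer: 1606875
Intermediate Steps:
H(j, d) = 320 + j (H(j, d) = j - 1*(-320) = j + 320 = 320 + j)
(2379197 + H(-180, -1286)) - 772462 = (2379197 + (320 - 180)) - 772462 = (2379197 + 140) - 772462 = 2379337 - 772462 = 1606875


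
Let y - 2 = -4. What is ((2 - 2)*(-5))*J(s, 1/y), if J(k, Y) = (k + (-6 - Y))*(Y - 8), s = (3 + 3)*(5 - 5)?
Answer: 0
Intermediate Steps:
y = -2 (y = 2 - 4 = -2)
s = 0 (s = 6*0 = 0)
J(k, Y) = (-8 + Y)*(-6 + k - Y) (J(k, Y) = (-6 + k - Y)*(-8 + Y) = (-8 + Y)*(-6 + k - Y))
((2 - 2)*(-5))*J(s, 1/y) = ((2 - 2)*(-5))*(48 - (1/(-2))² - 8*0 + 2/(-2) + 0/(-2)) = (0*(-5))*(48 - (-½)² + 0 + 2*(-½) - ½*0) = 0*(48 - 1*¼ + 0 - 1 + 0) = 0*(48 - ¼ + 0 - 1 + 0) = 0*(187/4) = 0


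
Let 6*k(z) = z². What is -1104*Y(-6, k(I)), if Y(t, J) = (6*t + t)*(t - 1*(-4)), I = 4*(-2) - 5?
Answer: -92736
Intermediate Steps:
I = -13 (I = -8 - 5 = -13)
k(z) = z²/6
Y(t, J) = 7*t*(4 + t) (Y(t, J) = (7*t)*(t + 4) = (7*t)*(4 + t) = 7*t*(4 + t))
-1104*Y(-6, k(I)) = -7728*(-6)*(4 - 6) = -7728*(-6)*(-2) = -1104*84 = -92736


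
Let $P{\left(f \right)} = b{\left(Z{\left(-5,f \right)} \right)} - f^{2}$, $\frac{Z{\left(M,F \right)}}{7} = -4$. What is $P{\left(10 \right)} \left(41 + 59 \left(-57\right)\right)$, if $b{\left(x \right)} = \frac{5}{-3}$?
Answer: $\frac{1013210}{3} \approx 3.3774 \cdot 10^{5}$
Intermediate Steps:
$Z{\left(M,F \right)} = -28$ ($Z{\left(M,F \right)} = 7 \left(-4\right) = -28$)
$b{\left(x \right)} = - \frac{5}{3}$ ($b{\left(x \right)} = 5 \left(- \frac{1}{3}\right) = - \frac{5}{3}$)
$P{\left(f \right)} = - \frac{5}{3} - f^{2}$
$P{\left(10 \right)} \left(41 + 59 \left(-57\right)\right) = \left(- \frac{5}{3} - 10^{2}\right) \left(41 + 59 \left(-57\right)\right) = \left(- \frac{5}{3} - 100\right) \left(41 - 3363\right) = \left(- \frac{5}{3} - 100\right) \left(-3322\right) = \left(- \frac{305}{3}\right) \left(-3322\right) = \frac{1013210}{3}$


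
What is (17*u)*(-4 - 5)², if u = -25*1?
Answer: -34425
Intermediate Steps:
u = -25
(17*u)*(-4 - 5)² = (17*(-25))*(-4 - 5)² = -425*(-9)² = -425*81 = -34425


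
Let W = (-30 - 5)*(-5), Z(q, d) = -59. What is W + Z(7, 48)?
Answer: 116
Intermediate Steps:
W = 175 (W = -35*(-5) = 175)
W + Z(7, 48) = 175 - 59 = 116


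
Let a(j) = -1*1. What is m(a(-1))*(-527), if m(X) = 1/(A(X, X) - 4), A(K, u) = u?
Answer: 527/5 ≈ 105.40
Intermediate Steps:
a(j) = -1
m(X) = 1/(-4 + X) (m(X) = 1/(X - 4) = 1/(-4 + X))
m(a(-1))*(-527) = -527/(-4 - 1) = -527/(-5) = -⅕*(-527) = 527/5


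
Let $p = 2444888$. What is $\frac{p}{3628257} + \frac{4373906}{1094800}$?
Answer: $\frac{9273159222121}{1986107881800} \approx 4.669$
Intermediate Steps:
$\frac{p}{3628257} + \frac{4373906}{1094800} = \frac{2444888}{3628257} + \frac{4373906}{1094800} = 2444888 \cdot \frac{1}{3628257} + 4373906 \cdot \frac{1}{1094800} = \frac{2444888}{3628257} + \frac{2186953}{547400} = \frac{9273159222121}{1986107881800}$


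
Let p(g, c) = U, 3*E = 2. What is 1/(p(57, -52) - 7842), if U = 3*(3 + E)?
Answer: -1/7831 ≈ -0.00012770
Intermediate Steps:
E = 2/3 (E = (1/3)*2 = 2/3 ≈ 0.66667)
U = 11 (U = 3*(3 + 2/3) = 3*(11/3) = 11)
p(g, c) = 11
1/(p(57, -52) - 7842) = 1/(11 - 7842) = 1/(-7831) = -1/7831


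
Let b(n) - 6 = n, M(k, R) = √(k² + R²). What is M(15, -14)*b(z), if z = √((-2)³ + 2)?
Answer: √421*(6 + I*√6) ≈ 123.11 + 50.259*I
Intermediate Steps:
M(k, R) = √(R² + k²)
z = I*√6 (z = √(-8 + 2) = √(-6) = I*√6 ≈ 2.4495*I)
b(n) = 6 + n
M(15, -14)*b(z) = √((-14)² + 15²)*(6 + I*√6) = √(196 + 225)*(6 + I*√6) = √421*(6 + I*√6)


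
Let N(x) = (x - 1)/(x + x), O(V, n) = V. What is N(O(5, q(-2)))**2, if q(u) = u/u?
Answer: 4/25 ≈ 0.16000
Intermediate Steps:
q(u) = 1
N(x) = (-1 + x)/(2*x) (N(x) = (-1 + x)/((2*x)) = (-1 + x)*(1/(2*x)) = (-1 + x)/(2*x))
N(O(5, q(-2)))**2 = ((1/2)*(-1 + 5)/5)**2 = ((1/2)*(1/5)*4)**2 = (2/5)**2 = 4/25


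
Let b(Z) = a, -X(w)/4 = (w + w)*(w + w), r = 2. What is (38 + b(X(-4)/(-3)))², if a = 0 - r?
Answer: 1296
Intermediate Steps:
X(w) = -16*w² (X(w) = -4*(w + w)*(w + w) = -4*2*w*2*w = -16*w²)
a = -2 (a = 0 - 1*2 = 0 - 2 = -2)
b(Z) = -2
(38 + b(X(-4)/(-3)))² = (38 - 2)² = 36² = 1296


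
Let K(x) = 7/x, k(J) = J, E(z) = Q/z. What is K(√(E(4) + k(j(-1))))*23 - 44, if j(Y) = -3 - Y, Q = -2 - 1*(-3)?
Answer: -44 - 46*I*√7 ≈ -44.0 - 121.7*I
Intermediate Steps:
Q = 1 (Q = -2 + 3 = 1)
E(z) = 1/z
K(√(E(4) + k(j(-1))))*23 - 44 = (7/(√(1/4 + (-3 - 1*(-1)))))*23 - 44 = (7/(√(¼ + (-3 + 1))))*23 - 44 = (7/(√(¼ - 2)))*23 - 44 = (7/(√(-7/4)))*23 - 44 = (7/((I*√7/2)))*23 - 44 = (7*(-2*I*√7/7))*23 - 44 = -2*I*√7*23 - 44 = -46*I*√7 - 44 = -44 - 46*I*√7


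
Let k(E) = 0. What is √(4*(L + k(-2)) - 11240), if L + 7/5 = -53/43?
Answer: 4*I*√32503485/215 ≈ 106.07*I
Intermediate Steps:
L = -566/215 (L = -7/5 - 53/43 = -566/215 ≈ -2.6326)
√(4*(L + k(-2)) - 11240) = √(4*(-566/215 + 0) - 11240) = √(4*(-566/215) - 11240) = √(-2264/215 - 11240) = √(-2418864/215) = 4*I*√32503485/215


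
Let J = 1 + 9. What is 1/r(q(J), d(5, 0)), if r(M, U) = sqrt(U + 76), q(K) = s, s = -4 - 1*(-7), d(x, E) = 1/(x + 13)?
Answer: 3*sqrt(2)/37 ≈ 0.11467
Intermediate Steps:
d(x, E) = 1/(13 + x)
J = 10
s = 3 (s = -4 + 7 = 3)
q(K) = 3
r(M, U) = sqrt(76 + U)
1/r(q(J), d(5, 0)) = 1/(sqrt(76 + 1/(13 + 5))) = 1/(sqrt(76 + 1/18)) = 1/(sqrt(1369/18)) = 1/(37*sqrt(2)/6) = 3*sqrt(2)/37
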